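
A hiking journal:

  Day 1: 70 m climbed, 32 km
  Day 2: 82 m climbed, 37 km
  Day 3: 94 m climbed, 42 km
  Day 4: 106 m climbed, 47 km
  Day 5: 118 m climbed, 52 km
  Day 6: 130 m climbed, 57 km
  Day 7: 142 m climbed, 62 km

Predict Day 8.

154 m climbed, 67 km

M climbed — +12 each step: 70, 82, 94, 106, 118, 130, 142 → 154.
Km: 32, 37, 42, 47, 52, 57, 62 → 67 (+5 each step).
Putting it together: 154 m climbed, 67 km.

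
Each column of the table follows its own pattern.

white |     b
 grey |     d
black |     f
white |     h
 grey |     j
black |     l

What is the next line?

Shade goes white, grey, black, white, grey, black → white (repeats white → grey → black).
Letter — letters move forward 2 places in the alphabet: b, d, f, h, j, l → n.
Combining the parts gives white  n.

white  n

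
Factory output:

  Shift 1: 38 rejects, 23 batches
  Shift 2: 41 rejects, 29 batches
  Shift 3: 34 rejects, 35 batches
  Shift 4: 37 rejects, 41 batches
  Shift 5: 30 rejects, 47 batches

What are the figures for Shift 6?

Rejects: 38, 41, 34, 37, 30 → 33 (alternating steps +3, −7, +3, −7, …).
Batches: +6 each step, so 23, 29, 35, 41, 47 → 53.
So the next line is 33 rejects, 53 batches.

33 rejects, 53 batches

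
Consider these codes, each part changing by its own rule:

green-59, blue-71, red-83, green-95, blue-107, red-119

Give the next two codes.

Colour — repeats green → blue → red: green, blue, red, green, blue, red → green → blue.
Second component: +12 each step, so 59, 71, 83, 95, 107, 119 → 131 → 143.
Putting the parts together: green-131 and then blue-143.

green-131 then blue-143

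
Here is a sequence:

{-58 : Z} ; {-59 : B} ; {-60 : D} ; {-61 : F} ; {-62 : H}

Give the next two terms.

{-63 : J}, {-64 : L}

For the first entry, −1 each step: -58, -59, -60, -61, -62 → -63 → -64.
For the letter, letters move forward 2 places in the alphabet, wrapping Z→A: Z, B, D, F, H → J → L.
So the next two terms are {-63 : J} and {-64 : L}.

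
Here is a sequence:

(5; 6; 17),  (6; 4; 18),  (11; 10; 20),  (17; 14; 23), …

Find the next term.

First slot: each term is the sum of the two before it, so 5, 6, 11, 17 → 28.
Second slot goes 6, 4, 10, 14 → 24 (each term is the sum of the two before it).
Third slot goes 17, 18, 20, 23 → 27 (differences are 1, 2, 3, … (increasing by 1 each time)).
So the next term is (28; 24; 27).

(28; 24; 27)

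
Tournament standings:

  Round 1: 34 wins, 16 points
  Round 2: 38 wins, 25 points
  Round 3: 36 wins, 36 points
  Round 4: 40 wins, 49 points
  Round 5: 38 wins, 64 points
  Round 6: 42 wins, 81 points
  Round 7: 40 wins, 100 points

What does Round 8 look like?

Wins — alternating steps +4, −2, +4, −2, …: 34, 38, 36, 40, 38, 42, 40 → 44.
Points goes 16, 25, 36, 49, 64, 81, 100 → 121 (perfect squares: 4², 5², 6², …).
Putting it together: 44 wins, 121 points.

44 wins, 121 points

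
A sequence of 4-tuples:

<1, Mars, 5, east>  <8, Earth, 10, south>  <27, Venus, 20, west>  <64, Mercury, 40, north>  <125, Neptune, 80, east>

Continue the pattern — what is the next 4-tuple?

<216, Uranus, 160, south>

First value: 1, 8, 27, 64, 125 → 216 (perfect cubes: 1³, 2³, 3³, …).
Planet: runs backward through the planets Mercury→Neptune, so Mars, Earth, Venus, Mercury, Neptune → Uranus.
Third value goes 5, 10, 20, 40, 80 → 160 (×2 each step).
For the direction, repeats east → south → west → north: east, south, west, north, east → south.
Combining the parts gives <216, Uranus, 160, south>.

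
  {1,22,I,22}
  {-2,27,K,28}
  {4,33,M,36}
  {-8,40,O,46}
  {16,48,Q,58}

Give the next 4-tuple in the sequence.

First part: ×(-2) each step, so 1, -2, 4, -8, 16 → -32.
Second part: 22, 27, 33, 40, 48 → 57 (differences are 5, 6, 7, … (increasing by 1 each time)).
Letter — letters move forward 2 places in the alphabet: I, K, M, O, Q → S.
Fourth part: differences are 6, 8, 10, … (increasing by 2 each time); 22, 28, 36, 46, 58 → 72.
Putting it together: {-32,57,S,72}.

{-32,57,S,72}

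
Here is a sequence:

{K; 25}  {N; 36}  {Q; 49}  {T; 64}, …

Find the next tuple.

Letter — letters move forward 3 places in the alphabet: K, N, Q, T → W.
Second slot: 25, 36, 49, 64 → 81 (perfect squares: 5², 6², 7², …).
Combining the parts gives {W; 81}.

{W; 81}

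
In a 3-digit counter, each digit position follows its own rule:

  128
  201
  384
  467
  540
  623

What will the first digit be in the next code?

First digit — +1 each step, mod 10: 1, 2, 3, 4, 5, 6 → 7.
Second digit: 2, 0, 8, 6, 4, 2 → 0 (−2 each step, mod 10).
Third digit goes 8, 1, 4, 7, 0, 3 → 6 (+3 each step, mod 10).

7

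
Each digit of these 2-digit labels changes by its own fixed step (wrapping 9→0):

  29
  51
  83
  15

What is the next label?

47

First digit goes 2, 5, 8, 1 → 4 (+3 each step, mod 10).
Second digit — +2 each step, mod 10: 9, 1, 3, 5 → 7.
Putting it together: 47.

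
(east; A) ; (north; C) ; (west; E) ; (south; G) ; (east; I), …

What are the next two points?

(north; K), (west; M)

Direction goes east, north, west, south, east → north → west (repeats east → north → west → south).
For the letter, letters move forward 2 places in the alphabet: A, C, E, G, I → K → M.
So the next two points are (north; K) and (west; M).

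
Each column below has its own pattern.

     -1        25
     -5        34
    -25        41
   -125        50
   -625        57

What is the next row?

First component: ×5 each step; -1, -5, -25, -125, -625 → -3125.
Second component — alternating steps +9, +7, +9, +7, …: 25, 34, 41, 50, 57 → 66.
So the next row is -3125  66.

-3125  66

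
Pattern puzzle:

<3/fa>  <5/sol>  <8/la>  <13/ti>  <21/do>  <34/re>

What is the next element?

First part: 3, 5, 8, 13, 21, 34 → 55 (each term is the sum of the two before it).
Note: runs through the solfège scale do→ti, so fa, sol, la, ti, do, re → mi.
Putting it together: <55/mi>.

<55/mi>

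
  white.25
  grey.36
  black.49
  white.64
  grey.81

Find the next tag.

Shade: white, grey, black, white, grey → black (repeats white → grey → black).
Second component: perfect squares: 5², 6², 7², …, so 25, 36, 49, 64, 81 → 100.
Combining the parts gives black.100.

black.100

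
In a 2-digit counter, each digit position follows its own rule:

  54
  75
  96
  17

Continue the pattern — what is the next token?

38

First digit: +2 each step, mod 10, so 5, 7, 9, 1 → 3.
Second digit: +1 each step, mod 10; 4, 5, 6, 7 → 8.
So the next token is 38.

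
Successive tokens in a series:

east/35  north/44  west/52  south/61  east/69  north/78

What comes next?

west/86

For the direction, repeats east → north → west → south: east, north, west, south, east, north → west.
Second component — alternating steps +9, +8, +9, +8, …: 35, 44, 52, 61, 69, 78 → 86.
So the next token is west/86.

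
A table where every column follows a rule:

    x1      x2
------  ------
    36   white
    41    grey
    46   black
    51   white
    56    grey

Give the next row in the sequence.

61  black

Column x1: +5 each step; 36, 41, 46, 51, 56 → 61.
Column x2 — repeats white → grey → black: white, grey, black, white, grey → black.
So the next row is 61  black.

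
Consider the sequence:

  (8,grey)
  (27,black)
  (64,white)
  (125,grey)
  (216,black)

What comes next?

First coordinate: perfect cubes: 2³, 3³, 4³, …; 8, 27, 64, 125, 216 → 343.
Shade — repeats grey → black → white: grey, black, white, grey, black → white.
So the next point is (343,white).

(343,white)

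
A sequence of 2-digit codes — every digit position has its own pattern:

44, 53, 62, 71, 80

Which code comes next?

99

First digit: +1 each step, mod 10, so 4, 5, 6, 7, 8 → 9.
Second digit goes 4, 3, 2, 1, 0 → 9 (−1 each step, mod 10).
Putting it together: 99.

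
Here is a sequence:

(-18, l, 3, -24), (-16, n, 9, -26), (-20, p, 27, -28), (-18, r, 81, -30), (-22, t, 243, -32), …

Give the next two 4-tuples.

(-20, v, 729, -34), (-24, x, 2187, -36)

For the first entry, alternating steps +2, −4, +2, −4, …: -18, -16, -20, -18, -22 → -20 → -24.
Letter — letters move forward 2 places in the alphabet: l, n, p, r, t → v → x.
Third entry — ×3 each step: 3, 9, 27, 81, 243 → 729 → 2187.
Fourth entry: -24, -26, -28, -30, -32 → -34 → -36 (−2 each step).
So the next two 4-tuples are (-20, v, 729, -34) and (-24, x, 2187, -36).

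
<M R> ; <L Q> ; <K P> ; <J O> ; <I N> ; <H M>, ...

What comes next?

<G L>

First letter: letters move back 1 place in the alphabet; M, L, K, J, I, H → G.
Second letter: letters move back 1 place in the alphabet, so R, Q, P, O, N, M → L.
Putting it together: <G L>.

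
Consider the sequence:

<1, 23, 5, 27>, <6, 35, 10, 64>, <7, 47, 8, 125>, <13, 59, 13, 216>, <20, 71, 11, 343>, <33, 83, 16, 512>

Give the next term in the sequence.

<53, 95, 14, 729>

First slot: 1, 6, 7, 13, 20, 33 → 53 (each term is the sum of the two before it).
For the second slot, +12 each step: 23, 35, 47, 59, 71, 83 → 95.
Third slot: alternating steps +5, −2, +5, −2, …, so 5, 10, 8, 13, 11, 16 → 14.
Fourth slot goes 27, 64, 125, 216, 343, 512 → 729 (perfect cubes: 3³, 4³, 5³, …).
Combining the parts gives <53, 95, 14, 729>.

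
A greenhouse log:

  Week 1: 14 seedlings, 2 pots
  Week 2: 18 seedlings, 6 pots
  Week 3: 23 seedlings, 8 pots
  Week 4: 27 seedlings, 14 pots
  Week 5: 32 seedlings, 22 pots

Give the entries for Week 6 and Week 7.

36 seedlings, 36 pots; 41 seedlings, 58 pots

Seedlings: 14, 18, 23, 27, 32 → 36 → 41 (alternating steps +4, +5, +4, +5, …).
Pots: each term is the sum of the two before it, so 2, 6, 8, 14, 22 → 36 → 58.
Putting the parts together: 36 seedlings, 36 pots and then 41 seedlings, 58 pots.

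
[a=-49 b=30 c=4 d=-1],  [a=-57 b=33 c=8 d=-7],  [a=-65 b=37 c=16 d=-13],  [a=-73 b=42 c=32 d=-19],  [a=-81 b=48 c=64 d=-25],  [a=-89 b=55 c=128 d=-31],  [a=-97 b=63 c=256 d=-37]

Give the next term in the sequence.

A — −8 each step: -49, -57, -65, -73, -81, -89, -97 → -105.
B: differences are 3, 4, 5, … (increasing by 1 each time), so 30, 33, 37, 42, 48, 55, 63 → 72.
For the c, ×2 each step: 4, 8, 16, 32, 64, 128, 256 → 512.
D: −6 each step, so -1, -7, -13, -19, -25, -31, -37 → -43.
Putting it together: [a=-105 b=72 c=512 d=-43].

[a=-105 b=72 c=512 d=-43]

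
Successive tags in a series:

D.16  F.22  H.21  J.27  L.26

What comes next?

Letter: letters move forward 2 places in the alphabet, so D, F, H, J, L → N.
For the second component, alternating steps +6, −1, +6, −1, …: 16, 22, 21, 27, 26 → 32.
Combining the parts gives N.32.

N.32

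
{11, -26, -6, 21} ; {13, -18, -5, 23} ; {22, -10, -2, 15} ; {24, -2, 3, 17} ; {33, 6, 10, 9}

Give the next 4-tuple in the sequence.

First coordinate — alternating steps +2, +9, +2, +9, …: 11, 13, 22, 24, 33 → 35.
Second coordinate: +8 each step, so -26, -18, -10, -2, 6 → 14.
For the third coordinate, differences are 1, 3, 5, … (increasing by 2 each time): -6, -5, -2, 3, 10 → 19.
Fourth coordinate: alternating steps +2, −8, +2, −8, …; 21, 23, 15, 17, 9 → 11.
So the next 4-tuple is {35, 14, 19, 11}.

{35, 14, 19, 11}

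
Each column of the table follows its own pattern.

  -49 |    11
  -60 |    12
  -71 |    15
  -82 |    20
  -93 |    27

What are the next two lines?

For the first component, −11 each step: -49, -60, -71, -82, -93 → -104 → -115.
Second component: 11, 12, 15, 20, 27 → 36 → 47 (differences are 1, 3, 5, … (increasing by 2 each time)).
Putting the parts together: -104  36 and then -115  47.

-104  36; -115  47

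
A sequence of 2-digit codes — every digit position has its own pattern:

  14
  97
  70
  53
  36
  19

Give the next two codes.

92 then 75

For the first digit, −2 each step, mod 10: 1, 9, 7, 5, 3, 1 → 9 → 7.
Second digit: 4, 7, 0, 3, 6, 9 → 2 → 5 (+3 each step, mod 10).
So the next two codes are 92 and 75.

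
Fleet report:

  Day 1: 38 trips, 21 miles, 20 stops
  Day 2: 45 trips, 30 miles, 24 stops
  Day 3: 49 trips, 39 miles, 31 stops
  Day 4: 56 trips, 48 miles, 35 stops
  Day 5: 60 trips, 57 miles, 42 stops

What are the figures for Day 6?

Trips goes 38, 45, 49, 56, 60 → 67 (alternating steps +7, +4, +7, +4, …).
Miles: 21, 30, 39, 48, 57 → 66 (+9 each step).
Stops: alternating steps +4, +7, +4, +7, …; 20, 24, 31, 35, 42 → 46.
Putting it together: 67 trips, 66 miles, 46 stops.

67 trips, 66 miles, 46 stops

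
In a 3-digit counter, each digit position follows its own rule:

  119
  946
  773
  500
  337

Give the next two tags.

164, 991

First digit: −2 each step, mod 10; 1, 9, 7, 5, 3 → 1 → 9.
Second digit goes 1, 4, 7, 0, 3 → 6 → 9 (+3 each step, mod 10).
For the third digit, −3 each step, mod 10: 9, 6, 3, 0, 7 → 4 → 1.
So the next two tags are 164 and 991.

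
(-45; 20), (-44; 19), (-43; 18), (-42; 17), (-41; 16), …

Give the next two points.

(-40; 15), (-39; 14)

First part goes -45, -44, -43, -42, -41 → -40 → -39 (+1 each step).
Second part: together with the first part always sums to -25, so 20, 19, 18, 17, 16 → 15 → 14.
Putting the parts together: (-40; 15) and then (-39; 14).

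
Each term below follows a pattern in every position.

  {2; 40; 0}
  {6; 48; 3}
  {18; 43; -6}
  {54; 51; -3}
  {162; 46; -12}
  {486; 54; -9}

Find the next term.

{1458; 49; -18}

First component: ×3 each step, so 2, 6, 18, 54, 162, 486 → 1458.
Second component: 40, 48, 43, 51, 46, 54 → 49 (alternating steps +8, −5, +8, −5, …).
Third component: 0, 3, -6, -3, -12, -9 → -18 (alternating steps +3, −9, +3, −9, …).
Putting it together: {1458; 49; -18}.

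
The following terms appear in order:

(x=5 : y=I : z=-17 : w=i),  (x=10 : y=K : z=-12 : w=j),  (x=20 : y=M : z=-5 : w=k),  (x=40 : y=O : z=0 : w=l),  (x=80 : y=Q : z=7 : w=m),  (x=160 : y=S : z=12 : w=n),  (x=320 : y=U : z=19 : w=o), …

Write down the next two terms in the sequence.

(x=640 : y=W : z=24 : w=p), (x=1280 : y=Y : z=31 : w=q)

X: ×2 each step, so 5, 10, 20, 40, 80, 160, 320 → 640 → 1280.
Y: letters move forward 2 places in the alphabet; I, K, M, O, Q, S, U → W → Y.
Z: alternating steps +5, +7, +5, +7, …, so -17, -12, -5, 0, 7, 12, 19 → 24 → 31.
W — letters move forward 1 place in the alphabet: i, j, k, l, m, n, o → p → q.
So the next two terms are (x=640 : y=W : z=24 : w=p) and (x=1280 : y=Y : z=31 : w=q).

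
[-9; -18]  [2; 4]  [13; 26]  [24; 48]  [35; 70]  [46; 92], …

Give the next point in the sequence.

For the first part, +11 each step: -9, 2, 13, 24, 35, 46 → 57.
Second part goes -18, 4, 26, 48, 70, 92 → 114 (always 2 × the first part).
Combining the parts gives [57; 114].

[57; 114]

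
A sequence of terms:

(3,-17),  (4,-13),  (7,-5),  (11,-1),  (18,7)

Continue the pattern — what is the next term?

First entry goes 3, 4, 7, 11, 18 → 29 (each term is the sum of the two before it).
Second entry: -17, -13, -5, -1, 7 → 11 (alternating steps +4, +8, +4, +8, …).
So the next term is (29,11).

(29,11)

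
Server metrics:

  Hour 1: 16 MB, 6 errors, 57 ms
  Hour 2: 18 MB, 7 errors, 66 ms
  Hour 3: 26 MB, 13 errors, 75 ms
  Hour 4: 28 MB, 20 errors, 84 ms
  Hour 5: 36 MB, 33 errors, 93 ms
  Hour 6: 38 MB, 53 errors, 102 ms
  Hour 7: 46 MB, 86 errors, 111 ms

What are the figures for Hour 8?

MB — alternating steps +2, +8, +2, +8, …: 16, 18, 26, 28, 36, 38, 46 → 48.
Errors: each term is the sum of the two before it; 6, 7, 13, 20, 33, 53, 86 → 139.
Ms: +9 each step, so 57, 66, 75, 84, 93, 102, 111 → 120.
Combining the parts gives 48 MB, 139 errors, 120 ms.

48 MB, 139 errors, 120 ms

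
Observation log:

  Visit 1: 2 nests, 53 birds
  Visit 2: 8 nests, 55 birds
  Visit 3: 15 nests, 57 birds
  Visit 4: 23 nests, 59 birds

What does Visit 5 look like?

32 nests, 61 birds

Nests: 2, 8, 15, 23 → 32 (differences are 6, 7, 8, … (increasing by 1 each time)).
Birds: 53, 55, 57, 59 → 61 (+2 each step).
Combining the parts gives 32 nests, 61 birds.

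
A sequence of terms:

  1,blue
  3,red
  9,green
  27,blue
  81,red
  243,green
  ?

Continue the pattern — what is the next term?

First component goes 1, 3, 9, 27, 81, 243 → 729 (×3 each step).
Colour — repeats blue → red → green: blue, red, green, blue, red, green → blue.
Combining the parts gives 729,blue.

729,blue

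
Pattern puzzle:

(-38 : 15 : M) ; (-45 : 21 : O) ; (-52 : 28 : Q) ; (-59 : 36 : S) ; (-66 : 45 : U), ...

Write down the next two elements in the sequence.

First value: −7 each step; -38, -45, -52, -59, -66 → -73 → -80.
Second value goes 15, 21, 28, 36, 45 → 55 → 66 (differences are 6, 7, 8, … (increasing by 1 each time)).
Letter: M, O, Q, S, U → W → Y (letters move forward 2 places in the alphabet).
So the next two elements are (-73 : 55 : W) and (-80 : 66 : Y).

(-73 : 55 : W), (-80 : 66 : Y)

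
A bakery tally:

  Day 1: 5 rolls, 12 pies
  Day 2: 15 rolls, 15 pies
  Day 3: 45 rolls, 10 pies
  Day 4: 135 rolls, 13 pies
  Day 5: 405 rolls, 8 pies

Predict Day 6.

Rolls — ×3 each step: 5, 15, 45, 135, 405 → 1215.
For the pies, alternating steps +3, −5, +3, −5, …: 12, 15, 10, 13, 8 → 11.
So the next row is 1215 rolls, 11 pies.

1215 rolls, 11 pies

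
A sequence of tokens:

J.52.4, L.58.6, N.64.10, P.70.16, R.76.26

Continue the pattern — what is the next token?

T.82.42

Letter: letters move forward 2 places in the alphabet; J, L, N, P, R → T.
Second component: 52, 58, 64, 70, 76 → 82 (+6 each step).
Third component: each term is the sum of the two before it, so 4, 6, 10, 16, 26 → 42.
Combining the parts gives T.82.42.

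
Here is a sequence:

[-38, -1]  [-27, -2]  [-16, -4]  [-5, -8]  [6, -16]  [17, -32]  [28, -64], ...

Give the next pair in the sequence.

For the first slot, +11 each step: -38, -27, -16, -5, 6, 17, 28 → 39.
Second slot — ×2 each step: -1, -2, -4, -8, -16, -32, -64 → -128.
Combining the parts gives [39, -128].

[39, -128]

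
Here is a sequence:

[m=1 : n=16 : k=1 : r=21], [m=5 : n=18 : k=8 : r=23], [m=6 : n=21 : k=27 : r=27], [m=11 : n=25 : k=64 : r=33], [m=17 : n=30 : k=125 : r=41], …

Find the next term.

M: 1, 5, 6, 11, 17 → 28 (each term is the sum of the two before it).
N: differences are 2, 3, 4, … (increasing by 1 each time), so 16, 18, 21, 25, 30 → 36.
For the k, perfect cubes: 1³, 2³, 3³, …: 1, 8, 27, 64, 125 → 216.
R: differences are 2, 4, 6, … (increasing by 2 each time); 21, 23, 27, 33, 41 → 51.
So the next term is [m=28 : n=36 : k=216 : r=51].

[m=28 : n=36 : k=216 : r=51]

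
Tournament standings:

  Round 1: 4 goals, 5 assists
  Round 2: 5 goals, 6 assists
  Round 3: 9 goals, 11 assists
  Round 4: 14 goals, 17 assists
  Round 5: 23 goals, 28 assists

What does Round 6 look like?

37 goals, 45 assists

For the goals, each term is the sum of the two before it: 4, 5, 9, 14, 23 → 37.
Assists — each term is the sum of the two before it: 5, 6, 11, 17, 28 → 45.
Combining the parts gives 37 goals, 45 assists.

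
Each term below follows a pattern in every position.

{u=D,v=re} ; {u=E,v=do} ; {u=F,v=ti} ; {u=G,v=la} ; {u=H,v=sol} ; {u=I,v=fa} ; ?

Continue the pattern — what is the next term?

{u=J,v=mi}

U: D, E, F, G, H, I → J (letters move forward 1 place in the alphabet).
V — runs backward through the solfège scale do→ti: re, do, ti, la, sol, fa → mi.
So the next term is {u=J,v=mi}.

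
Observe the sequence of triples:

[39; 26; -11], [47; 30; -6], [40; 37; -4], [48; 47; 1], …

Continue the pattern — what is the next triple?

For the first coordinate, alternating steps +8, −7, +8, −7, …: 39, 47, 40, 48 → 41.
Second coordinate: differences are 4, 7, 10, … (increasing by 3 each time); 26, 30, 37, 47 → 60.
For the third coordinate, alternating steps +5, +2, +5, +2, …: -11, -6, -4, 1 → 3.
Combining the parts gives [41; 60; 3].

[41; 60; 3]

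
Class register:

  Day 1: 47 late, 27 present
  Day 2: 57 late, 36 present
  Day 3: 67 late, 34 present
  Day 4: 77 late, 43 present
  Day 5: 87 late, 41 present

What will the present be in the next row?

50

Present goes 27, 36, 34, 43, 41 → 50 (alternating steps +9, −2, +9, −2, …).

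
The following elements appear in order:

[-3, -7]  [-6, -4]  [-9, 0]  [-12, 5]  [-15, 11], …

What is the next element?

[-18, 18]

First component: -3, -6, -9, -12, -15 → -18 (−3 each step).
Second component: differences are 3, 4, 5, … (increasing by 1 each time); -7, -4, 0, 5, 11 → 18.
So the next element is [-18, 18].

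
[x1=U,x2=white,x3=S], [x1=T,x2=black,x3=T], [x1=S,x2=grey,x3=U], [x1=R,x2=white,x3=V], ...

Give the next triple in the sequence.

X1 goes U, T, S, R → Q (letters move back 1 place in the alphabet).
X2: repeats white → black → grey, so white, black, grey, white → black.
X3 goes S, T, U, V → W (letters move forward 1 place in the alphabet).
Putting it together: [x1=Q,x2=black,x3=W].

[x1=Q,x2=black,x3=W]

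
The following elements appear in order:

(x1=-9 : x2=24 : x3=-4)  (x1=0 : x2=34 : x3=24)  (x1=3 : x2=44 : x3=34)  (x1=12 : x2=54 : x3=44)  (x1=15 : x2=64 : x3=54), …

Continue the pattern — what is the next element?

(x1=24 : x2=74 : x3=64)

X1 — alternating steps +9, +3, +9, +3, …: -9, 0, 3, 12, 15 → 24.
For the x2, +10 each step: 24, 34, 44, 54, 64 → 74.
X3 — always the previous value of the x2: -4, 24, 34, 44, 54 → 64.
Combining the parts gives (x1=24 : x2=74 : x3=64).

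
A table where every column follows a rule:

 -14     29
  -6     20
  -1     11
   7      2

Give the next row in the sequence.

First component: alternating steps +8, +5, +8, +5, …; -14, -6, -1, 7 → 12.
Second component: −9 each step; 29, 20, 11, 2 → -7.
So the next row is 12  -7.

12  -7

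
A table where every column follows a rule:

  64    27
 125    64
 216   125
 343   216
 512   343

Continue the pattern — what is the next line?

729  512

For the first component, perfect cubes: 4³, 5³, 6³, …: 64, 125, 216, 343, 512 → 729.
For the second component, perfect cubes: 3³, 4³, 5³, …: 27, 64, 125, 216, 343 → 512.
Combining the parts gives 729  512.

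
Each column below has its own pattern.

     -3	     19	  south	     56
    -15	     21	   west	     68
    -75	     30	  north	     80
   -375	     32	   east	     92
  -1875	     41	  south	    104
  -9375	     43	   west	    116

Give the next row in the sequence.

First component: ×5 each step; -3, -15, -75, -375, -1875, -9375 → -46875.
Second component goes 19, 21, 30, 32, 41, 43 → 52 (alternating steps +2, +9, +2, +9, …).
For the direction, repeats south → west → north → east: south, west, north, east, south, west → north.
Fourth component goes 56, 68, 80, 92, 104, 116 → 128 (+12 each step).
So the next row is -46875  52  north  128.

-46875  52  north  128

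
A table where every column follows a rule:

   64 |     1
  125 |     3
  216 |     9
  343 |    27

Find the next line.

512  81

First component: 64, 125, 216, 343 → 512 (perfect cubes: 4³, 5³, 6³, …).
Second component — ×3 each step: 1, 3, 9, 27 → 81.
So the next line is 512  81.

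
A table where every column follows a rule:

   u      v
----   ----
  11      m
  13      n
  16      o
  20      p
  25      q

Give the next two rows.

31  r; 38  s

Column u: 11, 13, 16, 20, 25 → 31 → 38 (differences are 2, 3, 4, … (increasing by 1 each time)).
Column v: m, n, o, p, q → r → s (letters move forward 1 place in the alphabet).
So the next two rows are 31  r and 38  s.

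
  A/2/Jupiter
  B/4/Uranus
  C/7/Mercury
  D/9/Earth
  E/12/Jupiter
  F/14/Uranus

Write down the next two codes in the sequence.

Letter: A, B, C, D, E, F → G → H (letters move forward 1 place in the alphabet).
Second component — alternating steps +2, +3, +2, +3, …: 2, 4, 7, 9, 12, 14 → 17 → 19.
For the planet, repeats Jupiter → Uranus → Mercury → Earth: Jupiter, Uranus, Mercury, Earth, Jupiter, Uranus → Mercury → Earth.
So the next two codes are G/17/Mercury and H/19/Earth.

G/17/Mercury then H/19/Earth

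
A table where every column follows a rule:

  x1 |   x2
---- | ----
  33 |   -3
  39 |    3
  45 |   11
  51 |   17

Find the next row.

Column x1: +6 each step; 33, 39, 45, 51 → 57.
Column x2 — alternating steps +6, +8, +6, +8, …: -3, 3, 11, 17 → 25.
Putting it together: 57  25.

57  25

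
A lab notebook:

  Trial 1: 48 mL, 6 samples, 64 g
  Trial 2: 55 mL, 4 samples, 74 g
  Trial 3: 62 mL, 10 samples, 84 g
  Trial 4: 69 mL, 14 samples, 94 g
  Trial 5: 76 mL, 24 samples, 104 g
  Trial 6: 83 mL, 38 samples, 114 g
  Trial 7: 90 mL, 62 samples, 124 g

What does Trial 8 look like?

97 mL, 100 samples, 134 g

ML: 48, 55, 62, 69, 76, 83, 90 → 97 (+7 each step).
For the samples, each term is the sum of the two before it: 6, 4, 10, 14, 24, 38, 62 → 100.
G — +10 each step: 64, 74, 84, 94, 104, 114, 124 → 134.
Putting it together: 97 mL, 100 samples, 134 g.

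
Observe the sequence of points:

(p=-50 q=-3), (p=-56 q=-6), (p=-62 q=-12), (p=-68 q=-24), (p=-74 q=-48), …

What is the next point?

P — −6 each step: -50, -56, -62, -68, -74 → -80.
Q: -3, -6, -12, -24, -48 → -96 (×2 each step).
Putting it together: (p=-80 q=-96).

(p=-80 q=-96)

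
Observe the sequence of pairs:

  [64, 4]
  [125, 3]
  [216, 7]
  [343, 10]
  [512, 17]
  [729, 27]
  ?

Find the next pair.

[1000, 44]

First slot: 64, 125, 216, 343, 512, 729 → 1000 (perfect cubes: 4³, 5³, 6³, …).
Second slot: each term is the sum of the two before it; 4, 3, 7, 10, 17, 27 → 44.
Combining the parts gives [1000, 44].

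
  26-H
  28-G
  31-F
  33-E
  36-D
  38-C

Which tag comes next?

For the first component, alternating steps +2, +3, +2, +3, …: 26, 28, 31, 33, 36, 38 → 41.
Letter: letters move back 1 place in the alphabet, so H, G, F, E, D, C → B.
So the next tag is 41-B.

41-B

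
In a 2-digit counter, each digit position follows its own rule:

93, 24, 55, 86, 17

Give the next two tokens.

For the first digit, +3 each step, mod 10: 9, 2, 5, 8, 1 → 4 → 7.
For the second digit, +1 each step, mod 10: 3, 4, 5, 6, 7 → 8 → 9.
Putting the parts together: 48 and then 79.

48, 79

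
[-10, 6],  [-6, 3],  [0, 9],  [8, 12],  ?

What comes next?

First entry — differences are 4, 6, 8, … (increasing by 2 each time): -10, -6, 0, 8 → 18.
For the second entry, each term is the sum of the two before it: 6, 3, 9, 12 → 21.
So the next term is [18, 21].

[18, 21]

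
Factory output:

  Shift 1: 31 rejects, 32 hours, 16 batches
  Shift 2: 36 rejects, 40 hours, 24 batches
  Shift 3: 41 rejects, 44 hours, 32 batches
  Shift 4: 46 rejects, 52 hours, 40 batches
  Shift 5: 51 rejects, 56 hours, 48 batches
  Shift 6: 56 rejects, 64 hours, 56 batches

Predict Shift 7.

Rejects: +5 each step, so 31, 36, 41, 46, 51, 56 → 61.
Hours: alternating steps +8, +4, +8, +4, …, so 32, 40, 44, 52, 56, 64 → 68.
Batches: +8 each step, so 16, 24, 32, 40, 48, 56 → 64.
So the next record is 61 rejects, 68 hours, 64 batches.

61 rejects, 68 hours, 64 batches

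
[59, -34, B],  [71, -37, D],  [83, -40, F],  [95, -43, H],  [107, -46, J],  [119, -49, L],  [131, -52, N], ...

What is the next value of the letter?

P

Letter goes B, D, F, H, J, L, N → P (letters move forward 2 places in the alphabet).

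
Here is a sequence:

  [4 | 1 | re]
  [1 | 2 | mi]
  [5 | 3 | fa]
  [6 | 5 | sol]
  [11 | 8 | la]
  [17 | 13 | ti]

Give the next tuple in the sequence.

[28 | 21 | do]

For the first coordinate, each term is the sum of the two before it: 4, 1, 5, 6, 11, 17 → 28.
Second coordinate: each term is the sum of the two before it; 1, 2, 3, 5, 8, 13 → 21.
Note: re, mi, fa, sol, la, ti → do (runs through the solfège scale do→ti).
Combining the parts gives [28 | 21 | do].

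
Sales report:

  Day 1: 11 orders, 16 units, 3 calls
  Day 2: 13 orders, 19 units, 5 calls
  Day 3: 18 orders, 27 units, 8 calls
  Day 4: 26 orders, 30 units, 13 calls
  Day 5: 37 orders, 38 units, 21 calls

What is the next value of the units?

Units — alternating steps +3, +8, +3, +8, …: 16, 19, 27, 30, 38 → 41.

41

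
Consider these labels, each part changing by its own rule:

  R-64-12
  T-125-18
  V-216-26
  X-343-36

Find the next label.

Z-512-48

Letter: letters move forward 2 places in the alphabet, so R, T, V, X → Z.
Second component goes 64, 125, 216, 343 → 512 (perfect cubes: 4³, 5³, 6³, …).
Third component: differences are 6, 8, 10, … (increasing by 2 each time); 12, 18, 26, 36 → 48.
So the next label is Z-512-48.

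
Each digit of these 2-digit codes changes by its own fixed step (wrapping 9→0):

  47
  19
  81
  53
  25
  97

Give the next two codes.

First digit: 4, 1, 8, 5, 2, 9 → 6 → 3 (−3 each step, mod 10).
For the second digit, +2 each step, mod 10: 7, 9, 1, 3, 5, 7 → 9 → 1.
So the next two codes are 69 and 31.

69 then 31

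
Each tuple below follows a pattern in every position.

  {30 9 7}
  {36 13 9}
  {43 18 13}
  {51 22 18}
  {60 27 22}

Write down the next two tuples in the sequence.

First part: differences are 6, 7, 8, … (increasing by 1 each time); 30, 36, 43, 51, 60 → 70 → 81.
Second part: alternating steps +4, +5, +4, +5, …; 9, 13, 18, 22, 27 → 31 → 36.
Third part goes 7, 9, 13, 18, 22 → 27 → 31 (always the previous value of the second part).
Putting the parts together: {70 31 27} and then {81 36 31}.

{70 31 27}, {81 36 31}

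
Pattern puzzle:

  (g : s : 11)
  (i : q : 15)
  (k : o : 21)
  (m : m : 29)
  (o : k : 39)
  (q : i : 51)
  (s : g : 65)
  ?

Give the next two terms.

(u : e : 81), (w : c : 99)

First letter goes g, i, k, m, o, q, s → u → w (letters move forward 2 places in the alphabet).
Second letter — letters move back 2 places in the alphabet: s, q, o, m, k, i, g → e → c.
Third entry — differences are 4, 6, 8, … (increasing by 2 each time): 11, 15, 21, 29, 39, 51, 65 → 81 → 99.
So the next two terms are (u : e : 81) and (w : c : 99).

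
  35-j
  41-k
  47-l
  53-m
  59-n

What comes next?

65-o

For the first component, +6 each step: 35, 41, 47, 53, 59 → 65.
Letter: letters move forward 1 place in the alphabet; j, k, l, m, n → o.
Combining the parts gives 65-o.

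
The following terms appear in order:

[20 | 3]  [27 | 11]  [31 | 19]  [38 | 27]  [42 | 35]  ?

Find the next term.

First entry: alternating steps +7, +4, +7, +4, …, so 20, 27, 31, 38, 42 → 49.
For the second entry, +8 each step: 3, 11, 19, 27, 35 → 43.
Putting it together: [49 | 43].

[49 | 43]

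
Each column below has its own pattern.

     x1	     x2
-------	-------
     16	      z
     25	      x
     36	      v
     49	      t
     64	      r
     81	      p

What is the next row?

100  n

Column x1 goes 16, 25, 36, 49, 64, 81 → 100 (perfect squares: 4², 5², 6², …).
Column x2: letters move back 2 places in the alphabet, so z, x, v, t, r, p → n.
So the next row is 100  n.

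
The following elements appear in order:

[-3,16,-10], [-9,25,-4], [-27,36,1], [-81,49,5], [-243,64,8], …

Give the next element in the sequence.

[-729,81,10]

For the first part, ×3 each step: -3, -9, -27, -81, -243 → -729.
Second part: 16, 25, 36, 49, 64 → 81 (perfect squares: 4², 5², 6², …).
Third part: differences are 6, 5, 4, … (decreasing by 1 each time); -10, -4, 1, 5, 8 → 10.
Combining the parts gives [-729,81,10].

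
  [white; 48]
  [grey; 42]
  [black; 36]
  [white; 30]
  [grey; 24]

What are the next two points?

Shade: repeats white → grey → black; white, grey, black, white, grey → black → white.
Second coordinate: −6 each step; 48, 42, 36, 30, 24 → 18 → 12.
So the next two points are [black; 18] and [white; 12].

[black; 18], [white; 12]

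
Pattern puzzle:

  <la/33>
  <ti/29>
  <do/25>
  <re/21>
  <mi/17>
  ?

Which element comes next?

Note goes la, ti, do, re, mi → fa (runs through the solfège scale do→ti).
Second value: −4 each step, so 33, 29, 25, 21, 17 → 13.
Combining the parts gives <fa/13>.

<fa/13>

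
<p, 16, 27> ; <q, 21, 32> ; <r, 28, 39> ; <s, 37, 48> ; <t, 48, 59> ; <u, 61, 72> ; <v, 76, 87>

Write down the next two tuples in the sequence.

Letter goes p, q, r, s, t, u, v → w → x (letters move forward 1 place in the alphabet).
Second slot goes 16, 21, 28, 37, 48, 61, 76 → 93 → 112 (differences are 5, 7, 9, … (increasing by 2 each time)).
Third slot — always 11 more than the second slot: 27, 32, 39, 48, 59, 72, 87 → 104 → 123.
So the next two tuples are <w, 93, 104> and <x, 112, 123>.

<w, 93, 104>, <x, 112, 123>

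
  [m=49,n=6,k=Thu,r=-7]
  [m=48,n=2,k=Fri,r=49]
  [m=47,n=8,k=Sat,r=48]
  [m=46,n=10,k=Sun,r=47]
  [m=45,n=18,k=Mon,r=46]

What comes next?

[m=44,n=28,k=Tue,r=45]

M: −1 each step; 49, 48, 47, 46, 45 → 44.
N: each term is the sum of the two before it; 6, 2, 8, 10, 18 → 28.
K goes Thu, Fri, Sat, Sun, Mon → Tue (runs through the weekdays Mon→Sun).
R — always the previous value of the m: -7, 49, 48, 47, 46 → 45.
So the next 4-tuple is [m=44,n=28,k=Tue,r=45].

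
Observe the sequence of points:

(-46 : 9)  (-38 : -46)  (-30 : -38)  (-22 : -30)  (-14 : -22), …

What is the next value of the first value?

First value: +8 each step; -46, -38, -30, -22, -14 → -6.

-6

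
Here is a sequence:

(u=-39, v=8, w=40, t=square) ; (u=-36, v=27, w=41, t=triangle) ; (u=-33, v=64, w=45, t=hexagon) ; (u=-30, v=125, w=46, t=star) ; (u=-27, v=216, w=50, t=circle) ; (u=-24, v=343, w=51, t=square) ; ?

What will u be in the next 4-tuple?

-21

U — +3 each step: -39, -36, -33, -30, -27, -24 → -21.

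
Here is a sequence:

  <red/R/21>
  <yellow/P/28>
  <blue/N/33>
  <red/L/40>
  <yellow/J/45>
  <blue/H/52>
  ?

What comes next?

Colour goes red, yellow, blue, red, yellow, blue → red (repeats red → yellow → blue).
For the letter, letters move back 2 places in the alphabet: R, P, N, L, J, H → F.
Third entry — alternating steps +7, +5, +7, +5, …: 21, 28, 33, 40, 45, 52 → 57.
So the next term is <red/F/57>.

<red/F/57>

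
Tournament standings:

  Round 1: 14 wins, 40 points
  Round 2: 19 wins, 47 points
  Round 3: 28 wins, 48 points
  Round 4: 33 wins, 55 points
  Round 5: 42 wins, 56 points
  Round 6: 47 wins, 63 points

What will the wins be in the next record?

Wins goes 14, 19, 28, 33, 42, 47 → 56 (alternating steps +5, +9, +5, +9, …).

56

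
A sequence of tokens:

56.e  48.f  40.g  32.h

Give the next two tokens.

24.i, 16.j

First component — −8 each step: 56, 48, 40, 32 → 24 → 16.
Letter: letters move forward 1 place in the alphabet, so e, f, g, h → i → j.
So the next two tokens are 24.i and 16.j.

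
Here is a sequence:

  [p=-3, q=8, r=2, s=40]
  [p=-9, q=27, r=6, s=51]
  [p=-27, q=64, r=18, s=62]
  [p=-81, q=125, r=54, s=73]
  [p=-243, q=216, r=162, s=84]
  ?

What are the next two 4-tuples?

[p=-729, q=343, r=486, s=95], [p=-2187, q=512, r=1458, s=106]

P — ×3 each step: -3, -9, -27, -81, -243 → -729 → -2187.
Q: perfect cubes: 2³, 3³, 4³, …, so 8, 27, 64, 125, 216 → 343 → 512.
R: ×3 each step, so 2, 6, 18, 54, 162 → 486 → 1458.
S — +11 each step: 40, 51, 62, 73, 84 → 95 → 106.
Putting the parts together: [p=-729, q=343, r=486, s=95] and then [p=-2187, q=512, r=1458, s=106].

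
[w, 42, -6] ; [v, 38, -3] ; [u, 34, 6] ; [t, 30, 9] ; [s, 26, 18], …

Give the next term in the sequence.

[r, 22, 21]

Letter: letters move back 1 place in the alphabet; w, v, u, t, s → r.
Second entry: 42, 38, 34, 30, 26 → 22 (−4 each step).
Third entry goes -6, -3, 6, 9, 18 → 21 (alternating steps +3, +9, +3, +9, …).
So the next term is [r, 22, 21].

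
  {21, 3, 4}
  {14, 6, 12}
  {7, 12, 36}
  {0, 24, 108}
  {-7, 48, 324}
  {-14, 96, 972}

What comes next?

First entry — −7 each step: 21, 14, 7, 0, -7, -14 → -21.
Second entry: ×2 each step; 3, 6, 12, 24, 48, 96 → 192.
Third entry: ×3 each step; 4, 12, 36, 108, 324, 972 → 2916.
Putting it together: {-21, 192, 2916}.

{-21, 192, 2916}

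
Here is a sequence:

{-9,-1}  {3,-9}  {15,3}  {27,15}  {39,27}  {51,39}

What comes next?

{63,51}

First entry — +12 each step: -9, 3, 15, 27, 39, 51 → 63.
Second entry: always the previous value of the first entry; -1, -9, 3, 15, 27, 39 → 51.
Putting it together: {63,51}.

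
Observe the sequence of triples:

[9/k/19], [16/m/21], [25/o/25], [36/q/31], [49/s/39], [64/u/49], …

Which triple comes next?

For the first component, perfect squares: 3², 4², 5², …: 9, 16, 25, 36, 49, 64 → 81.
Letter goes k, m, o, q, s, u → w (letters move forward 2 places in the alphabet).
Third component — differences are 2, 4, 6, … (increasing by 2 each time): 19, 21, 25, 31, 39, 49 → 61.
Combining the parts gives [81/w/61].

[81/w/61]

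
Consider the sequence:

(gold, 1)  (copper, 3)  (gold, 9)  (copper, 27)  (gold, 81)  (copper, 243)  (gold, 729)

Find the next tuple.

Metal goes gold, copper, gold, copper, gold, copper, gold → copper (alternates gold ↔ copper).
Second entry: ×3 each step, so 1, 3, 9, 27, 81, 243, 729 → 2187.
Combining the parts gives (copper, 2187).

(copper, 2187)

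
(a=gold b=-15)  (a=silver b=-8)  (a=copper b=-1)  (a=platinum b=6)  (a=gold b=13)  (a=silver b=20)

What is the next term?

(a=copper b=27)

For the a, repeats gold → silver → copper → platinum: gold, silver, copper, platinum, gold, silver → copper.
B: +7 each step, so -15, -8, -1, 6, 13, 20 → 27.
So the next term is (a=copper b=27).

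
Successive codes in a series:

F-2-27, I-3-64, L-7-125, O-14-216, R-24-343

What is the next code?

U-37-512

Letter — letters move forward 3 places in the alphabet: F, I, L, O, R → U.
Second component: differences are 1, 4, 7, … (increasing by 3 each time), so 2, 3, 7, 14, 24 → 37.
Third component: perfect cubes: 3³, 4³, 5³, …; 27, 64, 125, 216, 343 → 512.
So the next code is U-37-512.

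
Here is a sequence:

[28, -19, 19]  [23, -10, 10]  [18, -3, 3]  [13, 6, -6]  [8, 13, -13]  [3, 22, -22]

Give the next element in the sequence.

First coordinate: 28, 23, 18, 13, 8, 3 → -2 (−5 each step).
For the second coordinate, alternating steps +9, +7, +9, +7, …: -19, -10, -3, 6, 13, 22 → 29.
Third coordinate: always the negative of the second coordinate, so 19, 10, 3, -6, -13, -22 → -29.
So the next element is [-2, 29, -29].

[-2, 29, -29]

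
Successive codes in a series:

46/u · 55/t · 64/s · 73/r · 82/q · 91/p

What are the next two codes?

100/o, 109/n

First component: 46, 55, 64, 73, 82, 91 → 100 → 109 (+9 each step).
Letter — letters move back 1 place in the alphabet: u, t, s, r, q, p → o → n.
So the next two codes are 100/o and 109/n.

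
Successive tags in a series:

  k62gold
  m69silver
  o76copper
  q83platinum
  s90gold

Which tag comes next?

u97silver

Letter goes k, m, o, q, s → u (letters move forward 2 places in the alphabet).
Second component — +7 each step: 62, 69, 76, 83, 90 → 97.
Metal: repeats gold → silver → copper → platinum; gold, silver, copper, platinum, gold → silver.
So the next tag is u97silver.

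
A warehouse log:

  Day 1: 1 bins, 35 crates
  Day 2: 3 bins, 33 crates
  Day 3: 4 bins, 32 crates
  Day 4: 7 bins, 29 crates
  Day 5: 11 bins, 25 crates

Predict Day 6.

18 bins, 18 crates

Bins: each term is the sum of the two before it; 1, 3, 4, 7, 11 → 18.
Crates: together with the bins always sums to 36; 35, 33, 32, 29, 25 → 18.
Combining the parts gives 18 bins, 18 crates.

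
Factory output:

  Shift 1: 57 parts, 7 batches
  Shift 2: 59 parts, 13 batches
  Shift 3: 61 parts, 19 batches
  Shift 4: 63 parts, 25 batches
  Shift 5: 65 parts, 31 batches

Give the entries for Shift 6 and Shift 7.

67 parts, 37 batches; 69 parts, 43 batches

Parts: +2 each step; 57, 59, 61, 63, 65 → 67 → 69.
For the batches, +6 each step: 7, 13, 19, 25, 31 → 37 → 43.
Putting the parts together: 67 parts, 37 batches and then 69 parts, 43 batches.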